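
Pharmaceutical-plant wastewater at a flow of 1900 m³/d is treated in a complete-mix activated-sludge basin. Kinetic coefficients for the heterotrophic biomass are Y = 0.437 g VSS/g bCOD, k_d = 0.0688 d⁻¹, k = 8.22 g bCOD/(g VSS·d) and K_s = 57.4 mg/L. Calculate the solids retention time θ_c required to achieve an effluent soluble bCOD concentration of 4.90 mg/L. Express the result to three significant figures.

θ_c ≈ 4.68 d

At the target effluent, Y k S/(K_s+S) = 0.437×8.22×4.90/62.30 = 0.2825 d⁻¹.
1/θ_c = 0.2825 − 0.0688 = 0.2137 d⁻¹, so θ_c = 4.679 d.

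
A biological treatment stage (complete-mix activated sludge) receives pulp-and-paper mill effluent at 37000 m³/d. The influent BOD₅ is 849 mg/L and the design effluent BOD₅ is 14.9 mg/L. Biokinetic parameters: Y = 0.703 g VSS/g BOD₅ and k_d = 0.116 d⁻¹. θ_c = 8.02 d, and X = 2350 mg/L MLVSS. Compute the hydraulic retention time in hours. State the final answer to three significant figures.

Rearranging the biomass balance for a CMAS with decay, V = Y·Q·ΔS·θ_c / [X·(1+k_d θ_c)] = 0.703 × 37000 × (849 − 14.9) × 8.02 / [2350 × (1 + 0.116 × 8.02)] = 1.74×10^8 / 4536 = 38358 m³.
τ = V/Q = 38358/37000 = 1.037 d, or 24.88 h.

τ ≈ 24.9 h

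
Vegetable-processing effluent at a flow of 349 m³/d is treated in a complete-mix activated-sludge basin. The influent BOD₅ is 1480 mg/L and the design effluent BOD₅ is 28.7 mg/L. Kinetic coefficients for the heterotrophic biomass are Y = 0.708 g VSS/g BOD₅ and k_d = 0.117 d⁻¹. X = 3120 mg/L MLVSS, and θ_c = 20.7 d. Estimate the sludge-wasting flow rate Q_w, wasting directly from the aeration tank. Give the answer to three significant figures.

Q_w ≈ 33.6 m³/d

Steady-state biomass mass balance: V·X·(1 + k_d·θ_c) = Y·Q·(S₀ − S)·θ_c, so V = 0.708 × 349 × (1480 − 28.7) × 20.7 / [3120 × (1 + 0.117 × 20.7)] = 7.42×10^6 / 10676 = 695.3 m³.
Wasting from the aeration tank: Q_w = V / θ_c = 695.3 / 20.7 = 33.59 m³/d.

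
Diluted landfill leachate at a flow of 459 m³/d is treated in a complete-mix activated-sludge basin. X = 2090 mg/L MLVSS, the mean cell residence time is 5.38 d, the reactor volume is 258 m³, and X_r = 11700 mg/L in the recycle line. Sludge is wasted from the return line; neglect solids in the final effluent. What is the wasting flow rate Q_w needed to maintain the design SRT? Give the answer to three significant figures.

Wasting from the return line (neglecting effluent solids): Q_w = V·X / (θ_c·X_r) = 258.0 × 2090 / (5.38 × 11700) = 8.566 m³/d.

Q_w ≈ 8.57 m³/d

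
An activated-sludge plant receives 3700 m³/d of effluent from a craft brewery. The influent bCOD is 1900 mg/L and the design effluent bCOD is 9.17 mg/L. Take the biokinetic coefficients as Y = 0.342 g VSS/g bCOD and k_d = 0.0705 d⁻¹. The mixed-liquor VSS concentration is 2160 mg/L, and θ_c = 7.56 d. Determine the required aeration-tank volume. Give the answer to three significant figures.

V ≈ 5460 m³

Rearranging the biomass balance for a CMAS with decay, V = Y·Q·ΔS·θ_c / [X·(1+k_d θ_c)] = 0.342 × 3700 × (1900 − 9.17) × 7.56 / [2160 × (1 + 0.0705 × 7.56)] = 1.81×10^7 / 3311 = 5463 m³.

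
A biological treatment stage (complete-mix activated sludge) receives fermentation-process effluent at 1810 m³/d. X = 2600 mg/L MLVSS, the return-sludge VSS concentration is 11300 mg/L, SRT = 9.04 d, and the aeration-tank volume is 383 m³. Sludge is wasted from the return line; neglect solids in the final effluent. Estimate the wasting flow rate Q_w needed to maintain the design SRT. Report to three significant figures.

Q_w ≈ 9.75 m³/d

Wasting from the return line (neglecting effluent solids): Q_w = V·X / (θ_c·X_r) = 383.0 × 2600 / (9.04 × 11300) = 9.748 m³/d.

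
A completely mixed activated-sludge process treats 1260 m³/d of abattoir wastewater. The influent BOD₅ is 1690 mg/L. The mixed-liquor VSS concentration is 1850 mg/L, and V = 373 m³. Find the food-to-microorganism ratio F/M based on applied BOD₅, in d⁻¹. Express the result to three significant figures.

Food-to-microorganism ratio F/M = Q S₀ / (V X) = 1260 × 1690 / (373.0 × 1850) = 3.086 d⁻¹.

F/M ≈ 3.09 d⁻¹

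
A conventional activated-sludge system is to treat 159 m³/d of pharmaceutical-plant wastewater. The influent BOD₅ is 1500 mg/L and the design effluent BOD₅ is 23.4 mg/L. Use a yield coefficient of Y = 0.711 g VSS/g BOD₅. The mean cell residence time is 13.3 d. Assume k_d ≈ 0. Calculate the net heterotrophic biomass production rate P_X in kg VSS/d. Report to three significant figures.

P_X ≈ 167 kg VSS/d

With endogenous decay neglected, the observed yield equals the true yield: Y_obs = Y = 0.711 g VSS/g BOD₅.
Q·(S₀ − S) = 159 × (1500 − 23.4) × 10⁻³ = 234.8 kg/d removed.
Net biomass production P_X = Y_obs × Q·(S₀ − S) = 0.7110 × 234.8 = 166.9 kg VSS/d.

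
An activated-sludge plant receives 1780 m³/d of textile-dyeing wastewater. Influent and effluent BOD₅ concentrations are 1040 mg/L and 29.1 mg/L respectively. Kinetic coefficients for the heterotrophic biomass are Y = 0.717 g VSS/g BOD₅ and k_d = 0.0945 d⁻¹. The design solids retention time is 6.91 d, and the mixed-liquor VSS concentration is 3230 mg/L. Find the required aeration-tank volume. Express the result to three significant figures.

V ≈ 1670 m³

Rearranging the biomass balance for a CMAS with decay, V = Y·Q·ΔS·θ_c / [X·(1+k_d θ_c)] = 0.717 × 1780 × (1040 − 29.1) × 6.91 / [3230 × (1 + 0.0945 × 6.91)] = 8.92×10^6 / 5339 = 1670 m³.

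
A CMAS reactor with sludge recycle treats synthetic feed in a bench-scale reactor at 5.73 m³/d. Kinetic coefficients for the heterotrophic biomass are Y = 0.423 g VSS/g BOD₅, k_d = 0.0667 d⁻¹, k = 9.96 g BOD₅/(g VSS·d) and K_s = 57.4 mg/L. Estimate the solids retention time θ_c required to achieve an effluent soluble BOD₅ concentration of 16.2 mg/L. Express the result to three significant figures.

θ_c ≈ 1.16 d

Specific growth rate at S = 16.2 mg/L: μ = YkS/(K_s+S) = 0.423·9.96·16.2/(57.4+16.2) = 0.9273 d⁻¹.
1/θ_c = 0.9273 − 0.0667 = 0.8606 d⁻¹, so θ_c = 1.162 d.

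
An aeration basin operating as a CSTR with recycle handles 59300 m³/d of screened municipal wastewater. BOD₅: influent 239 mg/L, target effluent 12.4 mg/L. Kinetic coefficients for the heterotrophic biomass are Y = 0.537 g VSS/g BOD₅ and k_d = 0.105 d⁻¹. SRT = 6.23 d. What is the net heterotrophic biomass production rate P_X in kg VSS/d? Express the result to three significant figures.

P_X ≈ 4360 kg VSS/d

The observed yield is Y_obs = Y/(1 + k_d·θ_c) = 0.537 / (1 + 0.105 × 6.23) = 0.537 / 1.654 = 0.3246 g VSS per g BOD₅ removed.
Substrate removed = Q·(S₀ − S) = 59300 m³/d × (239 − 12.4) g/m³ = 1.34×10^7 g/d = 13437 kg/d.
So the net sludge growth is P_X = 0.3246 × 13437 = 4362 kg VSS/d.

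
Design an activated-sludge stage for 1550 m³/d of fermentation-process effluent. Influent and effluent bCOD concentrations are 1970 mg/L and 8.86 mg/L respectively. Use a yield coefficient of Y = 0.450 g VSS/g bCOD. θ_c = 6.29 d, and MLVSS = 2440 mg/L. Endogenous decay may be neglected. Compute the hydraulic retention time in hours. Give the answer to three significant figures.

τ ≈ 54.6 h

V·X = Y·Q·ΔS·θ_c gives V = 0.450 × 1550 × (1970 − 8.86) × 6.29 / 2440 = 3526 m³.
τ = V/Q = 3526/1550 = 2.275 d, or 54.60 h.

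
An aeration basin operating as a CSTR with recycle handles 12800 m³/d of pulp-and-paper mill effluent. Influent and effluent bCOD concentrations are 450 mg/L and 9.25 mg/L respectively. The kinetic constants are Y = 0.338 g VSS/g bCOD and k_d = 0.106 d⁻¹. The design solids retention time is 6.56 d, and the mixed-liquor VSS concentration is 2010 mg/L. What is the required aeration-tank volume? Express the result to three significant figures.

From the SRT design equation V = Y Q (S₀−S) θ_c / [X (1 + k_d θ_c)] = 0.338 × 12800 × (450 − 9.25) × 6.56 / [2010 × (1 + 0.106 × 6.56)] = 1.25×10^7 / 3408 = 3671 m³.

V ≈ 3670 m³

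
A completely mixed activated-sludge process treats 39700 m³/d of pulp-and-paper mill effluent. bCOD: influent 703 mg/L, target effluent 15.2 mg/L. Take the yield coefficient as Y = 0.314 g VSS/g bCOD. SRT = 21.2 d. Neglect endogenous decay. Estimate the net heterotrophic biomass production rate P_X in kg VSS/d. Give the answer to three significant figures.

P_X ≈ 8570 kg VSS/d

Since k_d ≈ 0, Y_obs = Y = 0.314 g VSS/g bCOD.
Substrate removed = Q·(S₀ − S) = 39700 m³/d × (703 − 15.2) g/m³ = 2.73×10^7 g/d = 27306 kg/d.
P_X = Y_obs · Q(S₀ − S) = 0.3140 × 27306 = 8574 kg VSS/d.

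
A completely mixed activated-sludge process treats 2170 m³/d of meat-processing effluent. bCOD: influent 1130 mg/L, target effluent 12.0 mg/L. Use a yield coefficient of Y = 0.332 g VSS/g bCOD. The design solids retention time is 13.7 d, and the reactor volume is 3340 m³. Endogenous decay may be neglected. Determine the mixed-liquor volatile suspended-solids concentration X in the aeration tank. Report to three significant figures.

X ≈ 3300 mg/L

Without decay, X = Y Q (S₀−S) θ_c / V = 0.332 × 2170 × (1130 − 12.0) × 13.7 / 3340 = 3304 mg/L.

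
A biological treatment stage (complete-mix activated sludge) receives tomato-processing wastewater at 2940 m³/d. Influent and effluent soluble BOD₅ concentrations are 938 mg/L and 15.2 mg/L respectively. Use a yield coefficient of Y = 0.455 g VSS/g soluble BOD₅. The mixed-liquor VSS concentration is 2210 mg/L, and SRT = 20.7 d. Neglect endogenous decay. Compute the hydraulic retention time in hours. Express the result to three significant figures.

τ ≈ 94.4 h

V·X = Y·Q·ΔS·θ_c gives V = 0.455 × 2940 × (938 − 15.2) × 20.7 / 2210 = 11562 m³.
Hydraulic retention time τ = V/Q = 11562 / 2940 = 3.933 d = 94.39 h.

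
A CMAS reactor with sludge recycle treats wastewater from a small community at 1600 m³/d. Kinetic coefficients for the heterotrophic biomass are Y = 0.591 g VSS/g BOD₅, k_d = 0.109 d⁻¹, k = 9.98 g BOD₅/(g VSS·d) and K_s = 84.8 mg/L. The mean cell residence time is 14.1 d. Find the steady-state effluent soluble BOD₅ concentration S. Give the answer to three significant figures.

From the Monod/SRT balance for a CMAS, S = K_s·(1+k_d θ_c)/[θ_c·(Y k − k_d) − 1] = 84.8 × (1 + 0.109 × 14.1) / [14.1 × (0.591 × 9.98 − 0.109) − 1] = 215.1 / 80.63 = 2.668 mg/L.

S ≈ 2.67 mg/L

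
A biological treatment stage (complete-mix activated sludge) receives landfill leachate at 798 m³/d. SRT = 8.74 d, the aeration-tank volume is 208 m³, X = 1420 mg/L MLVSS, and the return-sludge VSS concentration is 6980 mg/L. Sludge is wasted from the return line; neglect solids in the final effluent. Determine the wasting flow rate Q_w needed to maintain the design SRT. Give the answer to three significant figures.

Wasting from the return line (neglecting effluent solids): Q_w = V·X / (θ_c·X_r) = 208.0 × 1420 / (8.74 × 6980) = 4.842 m³/d.

Q_w ≈ 4.84 m³/d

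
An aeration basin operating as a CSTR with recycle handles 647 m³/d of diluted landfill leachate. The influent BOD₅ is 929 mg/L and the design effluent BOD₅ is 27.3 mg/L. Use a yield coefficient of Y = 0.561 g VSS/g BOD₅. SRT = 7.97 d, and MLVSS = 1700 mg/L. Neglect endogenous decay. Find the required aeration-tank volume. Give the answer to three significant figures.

V ≈ 1530 m³

V·X = Y·Q·ΔS·θ_c gives V = 0.561 × 647 × (929 − 27.3) × 7.97 / 1700 = 1534 m³.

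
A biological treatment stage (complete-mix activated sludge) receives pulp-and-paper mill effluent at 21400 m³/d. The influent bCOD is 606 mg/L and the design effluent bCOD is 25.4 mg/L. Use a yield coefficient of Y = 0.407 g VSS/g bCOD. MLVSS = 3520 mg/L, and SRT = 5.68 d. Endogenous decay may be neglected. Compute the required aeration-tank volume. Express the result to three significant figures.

Biomass mass balance (decay neglected): V·X = Y·Q·(S₀ − S)·θ_c, so V = 0.407 × 21400 × (606 − 25.4) × 5.68 / 3520 = 8160 m³.

V ≈ 8160 m³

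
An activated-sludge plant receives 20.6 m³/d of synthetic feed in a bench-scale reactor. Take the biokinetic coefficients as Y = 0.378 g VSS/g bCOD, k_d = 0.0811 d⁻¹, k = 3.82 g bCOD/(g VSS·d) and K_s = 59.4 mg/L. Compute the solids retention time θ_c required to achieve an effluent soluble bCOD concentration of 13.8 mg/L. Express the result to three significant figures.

θ_c ≈ 5.23 d

From 1/θ_c = Y·k·S/(K_s + S) − k_d: Y·k·S/(K_s+S) = 0.378 × 3.82 × 13.8 / (59.4 + 13.8) = 0.2722 d⁻¹.
Then 1/θ_c = μ − k_d = 0.2722 − 0.0811 = 0.1911 d⁻¹, giving θ_c = 5.232 d.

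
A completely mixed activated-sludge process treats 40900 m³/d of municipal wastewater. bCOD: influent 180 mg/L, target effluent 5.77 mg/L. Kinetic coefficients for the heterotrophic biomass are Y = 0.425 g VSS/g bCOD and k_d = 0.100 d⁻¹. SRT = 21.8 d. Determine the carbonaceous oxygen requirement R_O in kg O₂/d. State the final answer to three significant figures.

R_O ≈ 5770 kg O₂/d

Y_obs = Y / (1 + k_d θ_c) = 0.425 / (1 + 0.100 × 21.8) = 0.425 / 3.180 = 0.1336.
Q·(S₀ − S) = 40900 × (180 − 5.77) × 10⁻³ = 7126 kg/d removed.
P_X = Y_obs·Q·(S₀ − S) = 0.1336 × 7126 = 952.4 kg VSS/d.
R_O = Q·ΔS − 1.42 P_X = 7126 − 1352 = 5774 kg O₂/d.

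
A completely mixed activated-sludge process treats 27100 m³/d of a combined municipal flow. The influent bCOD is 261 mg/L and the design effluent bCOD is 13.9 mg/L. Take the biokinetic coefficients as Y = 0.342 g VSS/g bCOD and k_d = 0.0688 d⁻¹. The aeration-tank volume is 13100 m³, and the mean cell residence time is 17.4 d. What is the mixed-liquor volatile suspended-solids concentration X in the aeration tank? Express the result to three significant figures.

X ≈ 1380 mg/L

Solving the biomass balance for X: X = Y Q (S₀−S) θ_c / [V (1+k_d θ_c)] = 0.342 × 27100 × (261 − 13.9) × 17.4 / [13100 × (1 + 0.0688 × 17.4)] = 1384 mg/L.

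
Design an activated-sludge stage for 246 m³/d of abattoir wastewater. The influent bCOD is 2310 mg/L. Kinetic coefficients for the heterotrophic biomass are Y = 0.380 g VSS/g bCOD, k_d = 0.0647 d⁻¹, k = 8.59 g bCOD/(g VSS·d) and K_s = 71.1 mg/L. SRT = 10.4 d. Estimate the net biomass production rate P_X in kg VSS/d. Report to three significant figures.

Effluent substrate depends only on kinetics and SRT: S = K_s(1 + k_d θ_c) / [θ_c(Yk − k_d) − 1] = 71.1 × (1 + 0.0647 × 10.4) / [10.4 × (0.380 × 8.59 − 0.0647) − 1] = 118.9 / 32.27 = 3.685 mg/L.
Correct the yield for decay: Y_obs = Y/(1 + k_d θ_c) = 0.380 / (1 + 0.0647 × 10.4) = 0.380 / 1.673 = 0.2272.
ΔS = 2310 − 3.69 = 2306 mg/L, so the substrate removal rate is 246 × 2306/1000 = 567.4 kg bCOD/d.
Net biomass production P_X = Y_obs × Q·(S₀ − S) = 0.2272 × 567.4 = 128.9 kg VSS/d.

P_X ≈ 129 kg VSS/d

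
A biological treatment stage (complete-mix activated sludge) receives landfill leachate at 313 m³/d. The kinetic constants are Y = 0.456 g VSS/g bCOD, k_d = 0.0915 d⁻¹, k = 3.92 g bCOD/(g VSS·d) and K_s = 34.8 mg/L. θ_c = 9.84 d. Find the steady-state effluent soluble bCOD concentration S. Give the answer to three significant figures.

For a completely mixed reactor with recycle the Lawrence–McCarty relation gives S = K_s·(1 + k_d·θ_c) / [θ_c·(Y·k − k_d) − 1] = 34.8 × (1 + 0.0915 × 9.84) / [9.84 × (0.456 × 3.92 − 0.0915) − 1] = 66.13 / 15.69 = 4.215 mg/L.

S ≈ 4.22 mg/L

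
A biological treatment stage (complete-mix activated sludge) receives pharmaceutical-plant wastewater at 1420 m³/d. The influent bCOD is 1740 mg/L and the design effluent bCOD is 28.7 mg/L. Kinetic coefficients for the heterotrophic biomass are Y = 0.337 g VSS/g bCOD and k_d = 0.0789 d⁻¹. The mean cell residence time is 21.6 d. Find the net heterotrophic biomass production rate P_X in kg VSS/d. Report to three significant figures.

P_X ≈ 303 kg VSS/d

Correct the yield for decay: Y_obs = Y/(1 + k_d θ_c) = 0.337 / (1 + 0.0789 × 21.6) = 0.337 / 2.704 = 0.1246.
Mass of bCOD removed per day: Q(S₀ − S) = 1420 × 1711 g/m³ = 2430 kg/d.
Net biomass production P_X = Y_obs × Q·(S₀ − S) = 0.1246 × 2430 = 302.8 kg VSS/d.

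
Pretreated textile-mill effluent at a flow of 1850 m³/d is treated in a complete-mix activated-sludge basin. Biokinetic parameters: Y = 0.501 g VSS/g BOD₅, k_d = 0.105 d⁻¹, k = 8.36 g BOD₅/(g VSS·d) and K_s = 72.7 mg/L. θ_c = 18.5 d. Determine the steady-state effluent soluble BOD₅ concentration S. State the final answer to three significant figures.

S ≈ 2.87 mg/L

Effluent substrate depends only on kinetics and SRT: S = K_s(1 + k_d θ_c) / [θ_c(Yk − k_d) − 1] = 72.7 × (1 + 0.105 × 18.5) / [18.5 × (0.501 × 8.36 − 0.105) − 1] = 213.9 / 74.54 = 2.870 mg/L.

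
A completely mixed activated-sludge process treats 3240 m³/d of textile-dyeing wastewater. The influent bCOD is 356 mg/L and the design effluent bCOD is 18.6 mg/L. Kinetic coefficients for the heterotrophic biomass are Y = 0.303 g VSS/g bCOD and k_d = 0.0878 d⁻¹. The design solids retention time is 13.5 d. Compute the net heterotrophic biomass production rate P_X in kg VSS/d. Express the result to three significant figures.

P_X ≈ 152 kg VSS/d

Correct the yield for decay: Y_obs = Y/(1 + k_d θ_c) = 0.303 / (1 + 0.0878 × 13.5) = 0.303 / 2.185 = 0.1387.
ΔS = 356 − 18.6 = 337.4 mg/L, so the substrate removal rate is 3240 × 337.4/1000 = 1093 kg bCOD/d.
Net biomass production P_X = Y_obs × Q·(S₀ − S) = 0.1387 × 1093 = 151.6 kg VSS/d.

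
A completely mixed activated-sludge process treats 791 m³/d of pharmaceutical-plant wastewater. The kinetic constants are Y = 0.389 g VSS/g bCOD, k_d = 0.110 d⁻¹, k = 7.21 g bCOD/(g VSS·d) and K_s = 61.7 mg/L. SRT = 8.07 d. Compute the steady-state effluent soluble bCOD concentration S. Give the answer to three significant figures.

S ≈ 5.61 mg/L

From the Monod/SRT balance for a CMAS, S = K_s·(1+k_d θ_c)/[θ_c·(Y k − k_d) − 1] = 61.7 × (1 + 0.110 × 8.07) / [8.07 × (0.389 × 7.21 − 0.110) − 1] = 116.5 / 20.75 = 5.614 mg/L.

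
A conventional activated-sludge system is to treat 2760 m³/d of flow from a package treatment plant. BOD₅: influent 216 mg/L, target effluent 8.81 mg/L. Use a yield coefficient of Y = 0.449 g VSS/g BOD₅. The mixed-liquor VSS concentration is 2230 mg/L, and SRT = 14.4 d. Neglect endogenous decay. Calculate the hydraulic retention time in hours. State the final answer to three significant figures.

τ ≈ 14.4 h

V·X = Y·Q·ΔS·θ_c gives V = 0.449 × 2760 × (216 − 8.81) × 14.4 / 2230 = 1658 m³.
HRT = V/Q = 1658 m³ / 2760 m³·d⁻¹ = 0.6007 d × 24 = 14.42 h.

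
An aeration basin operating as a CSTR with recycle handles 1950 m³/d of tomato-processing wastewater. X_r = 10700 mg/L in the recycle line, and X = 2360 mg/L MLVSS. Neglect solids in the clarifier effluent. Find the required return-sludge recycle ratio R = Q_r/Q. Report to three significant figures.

R ≈ 0.283

Solids balance on the clarifier gives (1+R)X = R·X_r, so R = X/(X_r − X) = 2360 / (10700 − 2360) = 0.2830.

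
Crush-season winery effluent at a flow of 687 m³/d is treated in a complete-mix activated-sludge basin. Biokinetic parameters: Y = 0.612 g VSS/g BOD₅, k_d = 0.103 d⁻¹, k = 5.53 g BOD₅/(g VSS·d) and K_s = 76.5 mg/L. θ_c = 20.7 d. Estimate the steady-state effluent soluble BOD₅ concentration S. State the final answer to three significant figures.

S ≈ 3.58 mg/L

For a completely mixed reactor with recycle the Lawrence–McCarty relation gives S = K_s·(1 + k_d·θ_c) / [θ_c·(Y·k − k_d) − 1] = 76.5 × (1 + 0.103 × 20.7) / [20.7 × (0.612 × 5.53 − 0.103) − 1] = 239.6 / 66.92 = 3.580 mg/L.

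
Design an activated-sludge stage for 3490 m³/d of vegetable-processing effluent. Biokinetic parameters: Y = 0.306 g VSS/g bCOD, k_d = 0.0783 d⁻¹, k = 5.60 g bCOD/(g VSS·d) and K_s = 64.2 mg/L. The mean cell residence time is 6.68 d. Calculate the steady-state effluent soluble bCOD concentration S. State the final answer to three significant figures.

From the Monod/SRT balance for a CMAS, S = K_s·(1+k_d θ_c)/[θ_c·(Y k − k_d) − 1] = 64.2 × (1 + 0.0783 × 6.68) / [6.68 × (0.306 × 5.60 − 0.0783) − 1] = 97.78 / 9.924 = 9.853 mg/L.

S ≈ 9.85 mg/L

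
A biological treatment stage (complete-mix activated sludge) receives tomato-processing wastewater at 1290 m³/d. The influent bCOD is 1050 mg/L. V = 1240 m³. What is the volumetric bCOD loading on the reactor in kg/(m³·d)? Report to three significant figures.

L_v ≈ 1.09 kg bCOD/(m³·d)

L_v = Q S₀ / V = 1290 × 1050 × 10⁻³ / 1240 = 1.092 kg/(m³·d).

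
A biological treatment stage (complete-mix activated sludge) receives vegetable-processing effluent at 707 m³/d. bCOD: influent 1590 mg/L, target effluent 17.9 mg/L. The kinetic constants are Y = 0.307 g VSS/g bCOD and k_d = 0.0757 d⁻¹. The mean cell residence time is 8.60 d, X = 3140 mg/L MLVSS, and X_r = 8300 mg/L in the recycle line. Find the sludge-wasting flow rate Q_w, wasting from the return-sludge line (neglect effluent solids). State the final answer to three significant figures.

Q_w ≈ 24.9 m³/d

Rearranging the biomass balance for a CMAS with decay, V = Y·Q·ΔS·θ_c / [X·(1+k_d θ_c)] = 0.307 × 707 × (1590 − 17.9) × 8.60 / [3140 × (1 + 0.0757 × 8.60)] = 2.93×10^6 / 5184 = 566.0 m³.
Wasting from the return line (neglecting effluent solids): Q_w = V·X / (θ_c·X_r) = 566.0 × 3140 / (8.60 × 8300) = 24.90 m³/d.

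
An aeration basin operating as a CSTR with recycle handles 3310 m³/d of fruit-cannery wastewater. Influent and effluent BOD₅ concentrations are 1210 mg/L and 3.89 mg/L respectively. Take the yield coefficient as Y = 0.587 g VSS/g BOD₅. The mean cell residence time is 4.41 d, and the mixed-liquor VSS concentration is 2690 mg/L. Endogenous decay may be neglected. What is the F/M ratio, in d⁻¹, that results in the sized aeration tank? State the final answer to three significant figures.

F/M ≈ 0.388 d⁻¹

V·X = Y·Q·ΔS·θ_c gives V = 0.587 × 3310 × (1210 − 3.89) × 4.41 / 2690 = 3842 m³.
F/M = applied load / biomass = Q·S₀/(V·X) = 3310 × 1210 / (3842 × 2690) = 0.3875 d⁻¹.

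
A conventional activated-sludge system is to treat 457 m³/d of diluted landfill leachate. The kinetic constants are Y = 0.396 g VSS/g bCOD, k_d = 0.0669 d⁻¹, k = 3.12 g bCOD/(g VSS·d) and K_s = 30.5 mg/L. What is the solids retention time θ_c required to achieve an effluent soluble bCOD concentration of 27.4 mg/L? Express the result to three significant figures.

At the target effluent, Y k S/(K_s+S) = 0.396×3.12×27.4/57.90 = 0.5847 d⁻¹.
Then 1/θ_c = μ − k_d = 0.5847 − 0.0669 = 0.5178 d⁻¹, giving θ_c = 1.931 d.

θ_c ≈ 1.93 d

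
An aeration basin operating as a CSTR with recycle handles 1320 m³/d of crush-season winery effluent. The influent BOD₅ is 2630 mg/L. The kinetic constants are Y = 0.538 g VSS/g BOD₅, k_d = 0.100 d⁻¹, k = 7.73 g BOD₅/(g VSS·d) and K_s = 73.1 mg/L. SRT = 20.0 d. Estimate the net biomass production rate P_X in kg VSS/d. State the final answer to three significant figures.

P_X ≈ 622 kg VSS/d

For a completely mixed reactor with recycle the Lawrence–McCarty relation gives S = K_s·(1 + k_d·θ_c) / [θ_c·(Y·k − k_d) − 1] = 73.1 × (1 + 0.100 × 20.0) / [20.0 × (0.538 × 7.73 − 0.100) − 1] = 219.3 / 80.17 = 2.735 mg/L.
Observed yield with endogenous decay: Y_obs = Y / (1 + k_d·θ_c) = 0.538 / (1 + 0.100 × 20.0) = 0.538 / 3.000 = 0.1793 g VSS/g BOD₅.
Substrate removed = Q·(S₀ − S) = 1320 m³/d × (2630 − 2.74) g/m³ = 3.47×10^6 g/d = 3468 kg/d.
Net biomass production P_X = Y_obs × Q·(S₀ − S) = 0.1793 × 3468 = 621.9 kg VSS/d.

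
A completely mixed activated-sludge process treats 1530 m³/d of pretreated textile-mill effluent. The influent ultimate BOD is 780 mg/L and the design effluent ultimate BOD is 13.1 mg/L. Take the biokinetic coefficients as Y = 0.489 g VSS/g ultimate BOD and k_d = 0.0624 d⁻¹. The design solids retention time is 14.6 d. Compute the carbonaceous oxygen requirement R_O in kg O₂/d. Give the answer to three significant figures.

Correct the yield for decay: Y_obs = Y/(1 + k_d θ_c) = 0.489 / (1 + 0.0624 × 14.6) = 0.489 / 1.911 = 0.2559.
Mass of ultimate BOD removed per day: Q(S₀ − S) = 1530 × 766.9 g/m³ = 1173 kg/d.
P_X = Y_obs·Q·(S₀ − S) = 0.2559 × 1173 = 300.2 kg VSS/d.
R_O = Q·(S₀ − S) − 1.42·P_X = 1173 − 1.42 × 300.2 = 747.0 kg O₂/d.

R_O ≈ 747 kg O₂/d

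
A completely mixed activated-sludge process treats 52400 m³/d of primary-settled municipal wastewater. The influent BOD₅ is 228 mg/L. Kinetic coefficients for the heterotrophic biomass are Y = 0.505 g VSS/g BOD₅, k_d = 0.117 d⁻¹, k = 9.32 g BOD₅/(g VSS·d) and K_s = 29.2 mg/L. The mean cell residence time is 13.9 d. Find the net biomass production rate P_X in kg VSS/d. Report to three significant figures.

Effluent substrate depends only on kinetics and SRT: S = K_s(1 + k_d θ_c) / [θ_c(Yk − k_d) − 1] = 29.2 × (1 + 0.117 × 13.9) / [13.9 × (0.505 × 9.32 − 0.117) − 1] = 76.69 / 62.80 = 1.221 mg/L.
The observed yield is Y_obs = Y/(1 + k_d·θ_c) = 0.505 / (1 + 0.117 × 13.9) = 0.505 / 2.626 = 0.1923 g VSS per g BOD₅ removed.
Mass of BOD₅ removed per day: Q(S₀ − S) = 52400 × 226.8 g/m³ = 11883 kg/d.
So the net sludge growth is P_X = 0.1923 × 11883 = 2285 kg VSS/d.

P_X ≈ 2280 kg VSS/d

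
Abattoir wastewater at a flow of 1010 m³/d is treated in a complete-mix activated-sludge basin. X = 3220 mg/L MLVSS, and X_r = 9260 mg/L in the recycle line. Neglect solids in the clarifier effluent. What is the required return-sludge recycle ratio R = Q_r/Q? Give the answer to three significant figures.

R = Q_r/Q = X/(X_r − X) = 3220 / (9260 − 3220) = 0.5331.

R ≈ 0.533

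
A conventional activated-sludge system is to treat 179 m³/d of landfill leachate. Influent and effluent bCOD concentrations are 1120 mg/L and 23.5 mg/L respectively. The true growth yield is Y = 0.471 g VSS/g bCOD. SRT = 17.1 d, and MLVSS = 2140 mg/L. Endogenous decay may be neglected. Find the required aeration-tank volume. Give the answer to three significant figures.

Biomass mass balance (decay neglected): V·X = Y·Q·(S₀ − S)·θ_c, so V = 0.471 × 179 × (1120 − 23.5) × 17.1 / 2140 = 738.7 m³.

V ≈ 739 m³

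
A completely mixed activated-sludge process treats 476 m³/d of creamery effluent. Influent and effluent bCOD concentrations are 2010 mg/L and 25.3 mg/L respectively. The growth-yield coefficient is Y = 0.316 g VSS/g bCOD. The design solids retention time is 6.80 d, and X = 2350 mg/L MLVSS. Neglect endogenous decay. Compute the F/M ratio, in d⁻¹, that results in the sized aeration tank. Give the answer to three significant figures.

F/M ≈ 0.471 d⁻¹

V·X = Y·Q·ΔS·θ_c gives V = 0.316 × 476 × (2010 − 25.3) × 6.80 / 2350 = 863.8 m³.
Food-to-microorganism ratio F/M = Q S₀ / (V X) = 476 × 2010 / (863.8 × 2350) = 0.4713 d⁻¹.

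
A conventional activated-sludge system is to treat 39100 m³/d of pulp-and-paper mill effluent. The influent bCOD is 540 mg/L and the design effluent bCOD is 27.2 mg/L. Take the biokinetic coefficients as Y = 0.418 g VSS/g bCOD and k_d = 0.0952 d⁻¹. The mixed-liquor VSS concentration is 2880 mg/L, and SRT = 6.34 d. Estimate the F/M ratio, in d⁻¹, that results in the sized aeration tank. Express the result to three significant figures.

F/M ≈ 0.637 d⁻¹

Rearranging the biomass balance for a CMAS with decay, V = Y·Q·ΔS·θ_c / [X·(1+k_d θ_c)] = 0.418 × 39100 × (540 − 27.2) × 6.34 / [2880 × (1 + 0.0952 × 6.34)] = 5.31×10^7 / 4618 = 11506 m³.
F/M = Q·S₀ / (V·X) = 39100 × 540 / (11506 × 2880) = 0.6372 g bCOD·(g VSS·d)⁻¹.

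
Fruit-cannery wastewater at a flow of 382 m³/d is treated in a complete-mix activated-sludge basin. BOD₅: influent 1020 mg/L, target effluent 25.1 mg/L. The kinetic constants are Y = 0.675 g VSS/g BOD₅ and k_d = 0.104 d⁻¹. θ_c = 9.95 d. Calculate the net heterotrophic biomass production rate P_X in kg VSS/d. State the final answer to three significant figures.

Correct the yield for decay: Y_obs = Y/(1 + k_d θ_c) = 0.675 / (1 + 0.104 × 9.95) = 0.675 / 2.035 = 0.3317.
Substrate removed = Q·(S₀ − S) = 382 m³/d × (1020 − 25.1) g/m³ = 3.8×10^5 g/d = 380.1 kg/d.
So the net sludge growth is P_X = 0.3317 × 380.1 = 126.1 kg VSS/d.

P_X ≈ 126 kg VSS/d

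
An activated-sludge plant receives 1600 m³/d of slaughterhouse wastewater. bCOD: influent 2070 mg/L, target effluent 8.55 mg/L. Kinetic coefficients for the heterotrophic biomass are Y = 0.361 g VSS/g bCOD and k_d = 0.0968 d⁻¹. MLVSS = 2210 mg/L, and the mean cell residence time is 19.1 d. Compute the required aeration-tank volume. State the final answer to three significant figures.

V ≈ 3610 m³

Rearranging the biomass balance for a CMAS with decay, V = Y·Q·ΔS·θ_c / [X·(1+k_d θ_c)] = 0.361 × 1600 × (2070 − 8.55) × 19.1 / [2210 × (1 + 0.0968 × 19.1)] = 2.27×10^7 / 6296 = 3612 m³.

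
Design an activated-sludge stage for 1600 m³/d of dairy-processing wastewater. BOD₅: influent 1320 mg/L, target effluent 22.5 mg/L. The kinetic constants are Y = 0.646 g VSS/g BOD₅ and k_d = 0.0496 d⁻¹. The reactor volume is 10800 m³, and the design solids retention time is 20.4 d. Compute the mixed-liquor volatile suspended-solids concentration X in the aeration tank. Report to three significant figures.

X ≈ 1260 mg/L

Solving the biomass balance for X: X = Y Q (S₀−S) θ_c / [V (1+k_d θ_c)] = 0.646 × 1600 × (1320 − 22.5) × 20.4 / [10800 × (1 + 0.0496 × 20.4)] = 1259 mg/L.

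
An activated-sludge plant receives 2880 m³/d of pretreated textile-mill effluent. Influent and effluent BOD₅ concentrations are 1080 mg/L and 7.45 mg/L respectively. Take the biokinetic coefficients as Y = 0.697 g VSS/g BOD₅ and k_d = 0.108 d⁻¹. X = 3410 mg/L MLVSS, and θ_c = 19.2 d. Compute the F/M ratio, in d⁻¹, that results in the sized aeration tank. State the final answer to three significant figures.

Steady-state biomass mass balance: V·X·(1 + k_d·θ_c) = Y·Q·(S₀ − S)·θ_c, so V = 0.697 × 2880 × (1080 − 7.45) × 19.2 / [3410 × (1 + 0.108 × 19.2)] = 4.13×10^7 / 10481 = 3944 m³.
F/M = applied load / biomass = Q·S₀/(V·X) = 2880 × 1080 / (3944 × 3410) = 0.2313 d⁻¹.

F/M ≈ 0.231 d⁻¹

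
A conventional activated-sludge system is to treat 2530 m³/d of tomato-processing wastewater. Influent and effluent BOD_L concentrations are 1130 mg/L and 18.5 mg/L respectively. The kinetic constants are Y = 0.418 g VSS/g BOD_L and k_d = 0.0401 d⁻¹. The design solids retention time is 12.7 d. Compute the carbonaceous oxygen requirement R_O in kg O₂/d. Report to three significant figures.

Y_obs = Y / (1 + k_d θ_c) = 0.418 / (1 + 0.0401 × 12.7) = 0.418 / 1.509 = 0.2770.
Substrate removed = Q·(S₀ − S) = 2530 m³/d × (1130 − 18.5) g/m³ = 2.81×10^6 g/d = 2812 kg/d.
Biomass synthesised: P_X = Y_obs × 2812 = 778.8 kg VSS/d.
Carbonaceous O₂ demand = substrate oxidised − cell-mass equivalent = 2812 − 1.42 × 778.8 = 1706 kg O₂/d.

R_O ≈ 1710 kg O₂/d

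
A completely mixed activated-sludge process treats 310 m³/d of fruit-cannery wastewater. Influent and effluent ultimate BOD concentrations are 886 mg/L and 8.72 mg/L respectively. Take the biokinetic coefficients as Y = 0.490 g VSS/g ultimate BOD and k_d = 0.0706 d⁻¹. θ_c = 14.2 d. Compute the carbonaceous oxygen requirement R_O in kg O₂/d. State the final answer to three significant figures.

R_O ≈ 177 kg O₂/d

Correct the yield for decay: Y_obs = Y/(1 + k_d θ_c) = 0.490 / (1 + 0.0706 × 14.2) = 0.490 / 2.003 = 0.2447.
ΔS = 886 − 8.72 = 877.3 mg/L, so the substrate removal rate is 310 × 877.3/1000 = 272.0 kg ultimate BOD/d.
Biomass synthesised: P_X = Y_obs × 272.0 = 66.55 kg VSS/d.
R_O = Q·(S₀ − S) − 1.42·P_X = 272.0 − 1.42 × 66.55 = 177.5 kg O₂/d.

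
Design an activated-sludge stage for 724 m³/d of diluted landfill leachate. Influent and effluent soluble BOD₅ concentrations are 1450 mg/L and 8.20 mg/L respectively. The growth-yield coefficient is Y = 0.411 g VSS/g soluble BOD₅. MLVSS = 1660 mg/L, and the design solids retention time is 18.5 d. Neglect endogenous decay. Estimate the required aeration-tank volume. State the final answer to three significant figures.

Biomass mass balance (decay neglected): V·X = Y·Q·(S₀ − S)·θ_c, so V = 0.411 × 724 × (1450 − 8.20) × 18.5 / 1660 = 4781 m³.

V ≈ 4780 m³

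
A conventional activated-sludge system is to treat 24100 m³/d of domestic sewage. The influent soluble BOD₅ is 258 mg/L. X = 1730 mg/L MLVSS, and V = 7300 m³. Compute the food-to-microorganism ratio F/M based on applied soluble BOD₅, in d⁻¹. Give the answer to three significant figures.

F/M = applied load / biomass = Q·S₀/(V·X) = 24100 × 258 / (7300 × 1730) = 0.4923 d⁻¹.

F/M ≈ 0.492 d⁻¹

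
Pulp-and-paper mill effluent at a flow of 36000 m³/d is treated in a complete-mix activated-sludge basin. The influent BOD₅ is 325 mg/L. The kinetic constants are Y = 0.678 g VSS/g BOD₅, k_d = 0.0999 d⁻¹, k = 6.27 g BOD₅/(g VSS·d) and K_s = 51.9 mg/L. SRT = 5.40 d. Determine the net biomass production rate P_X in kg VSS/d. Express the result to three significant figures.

For a completely mixed reactor with recycle the Lawrence–McCarty relation gives S = K_s·(1 + k_d·θ_c) / [θ_c·(Y·k − k_d) − 1] = 51.9 × (1 + 0.0999 × 5.40) / [5.40 × (0.678 × 6.27 − 0.0999) − 1] = 79.90 / 21.42 = 3.731 mg/L.
Observed yield with endogenous decay: Y_obs = Y / (1 + k_d·θ_c) = 0.678 / (1 + 0.0999 × 5.40) = 0.678 / 1.539 = 0.4404 g VSS/g BOD₅.
ΔS = 325 − 3.73 = 321.3 mg/L, so the substrate removal rate is 36000 × 321.3/1000 = 11566 kg BOD₅/d.
Biomass produced: P_X = Y_obs·Q·ΔS = 0.4404 × 11566 ≈ 5094 kg VSS/d.

P_X ≈ 5090 kg VSS/d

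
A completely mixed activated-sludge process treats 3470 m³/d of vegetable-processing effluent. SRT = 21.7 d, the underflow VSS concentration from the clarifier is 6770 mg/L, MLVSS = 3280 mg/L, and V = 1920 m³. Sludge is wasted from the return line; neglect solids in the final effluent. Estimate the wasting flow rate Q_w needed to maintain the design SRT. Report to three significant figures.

Q_w ≈ 42.9 m³/d

Wasting from the return line (neglecting effluent solids): Q_w = V·X / (θ_c·X_r) = 1920 × 3280 / (21.7 × 6770) = 42.87 m³/d.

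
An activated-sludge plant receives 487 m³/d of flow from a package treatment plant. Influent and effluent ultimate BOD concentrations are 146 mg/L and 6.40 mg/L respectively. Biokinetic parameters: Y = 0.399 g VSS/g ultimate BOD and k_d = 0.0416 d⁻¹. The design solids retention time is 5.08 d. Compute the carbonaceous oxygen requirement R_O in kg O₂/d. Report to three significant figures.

R_O ≈ 36.2 kg O₂/d

Correct the yield for decay: Y_obs = Y/(1 + k_d θ_c) = 0.399 / (1 + 0.0416 × 5.08) = 0.399 / 1.211 = 0.3294.
Mass of ultimate BOD removed per day: Q(S₀ − S) = 487 × 139.6 g/m³ = 67.99 kg/d.
Biomass synthesised: P_X = Y_obs × 67.99 = 22.39 kg VSS/d.
R_O = Q·ΔS − 1.42 P_X = 67.99 − 31.80 = 36.19 kg O₂/d.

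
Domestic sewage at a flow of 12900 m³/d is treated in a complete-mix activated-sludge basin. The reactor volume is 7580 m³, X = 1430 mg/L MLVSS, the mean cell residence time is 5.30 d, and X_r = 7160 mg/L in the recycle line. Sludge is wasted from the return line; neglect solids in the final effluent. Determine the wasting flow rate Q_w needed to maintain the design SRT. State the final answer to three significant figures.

Q_w ≈ 286 m³/d

Q_w = (V·X)/(θ_c X_r) = 7580 × 1430 / (5.30 × 7160) = 285.6 m³/d.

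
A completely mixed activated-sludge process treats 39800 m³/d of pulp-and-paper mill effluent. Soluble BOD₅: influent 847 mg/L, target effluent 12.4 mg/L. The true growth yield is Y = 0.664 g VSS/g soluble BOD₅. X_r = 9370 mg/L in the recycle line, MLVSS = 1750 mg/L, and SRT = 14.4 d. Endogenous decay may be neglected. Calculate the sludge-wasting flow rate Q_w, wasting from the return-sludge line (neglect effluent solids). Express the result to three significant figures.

V·X = Y·Q·ΔS·θ_c gives V = 0.664 × 39800 × (847 − 12.4) × 14.4 / 1750 = 181491 m³.
θ_c = V·X/(Q_w·X_r) when wasting from the recycle, so Q_w = V·X/(θ_c·X_r) = 181491 × 1750 / (14.4 × 9370) = 2354 m³/d.

Q_w ≈ 2350 m³/d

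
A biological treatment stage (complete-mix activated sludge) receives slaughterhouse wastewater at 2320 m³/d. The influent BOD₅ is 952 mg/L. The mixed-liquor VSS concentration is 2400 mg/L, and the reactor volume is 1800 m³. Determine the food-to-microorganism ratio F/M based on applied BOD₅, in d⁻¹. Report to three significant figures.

F/M ≈ 0.511 d⁻¹

F/M = Q·S₀ / (V·X) = 2320 × 952 / (1800 × 2400) = 0.5113 g BOD₅·(g VSS·d)⁻¹.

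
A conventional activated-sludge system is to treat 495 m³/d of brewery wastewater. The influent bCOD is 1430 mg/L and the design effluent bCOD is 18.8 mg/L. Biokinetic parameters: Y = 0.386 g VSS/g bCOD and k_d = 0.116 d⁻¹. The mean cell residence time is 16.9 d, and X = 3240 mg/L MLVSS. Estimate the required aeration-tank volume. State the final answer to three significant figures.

Rearranging the biomass balance for a CMAS with decay, V = Y·Q·ΔS·θ_c / [X·(1+k_d θ_c)] = 0.386 × 495 × (1430 − 18.8) × 16.9 / [3240 × (1 + 0.116 × 16.9)] = 4.56×10^6 / 9592 = 475.1 m³.

V ≈ 475 m³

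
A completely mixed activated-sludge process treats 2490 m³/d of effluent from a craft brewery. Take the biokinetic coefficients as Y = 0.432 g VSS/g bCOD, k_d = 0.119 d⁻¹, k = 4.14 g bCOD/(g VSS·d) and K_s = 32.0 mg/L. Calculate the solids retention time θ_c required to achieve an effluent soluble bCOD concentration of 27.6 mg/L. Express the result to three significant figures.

θ_c ≈ 1.41 d

From 1/θ_c = Y·k·S/(K_s + S) − k_d: Y·k·S/(K_s+S) = 0.432 × 4.14 × 27.6 / (32.0 + 27.6) = 0.8282 d⁻¹.
θ_c = 1/(μ − k_d) = 1/(0.8282 − 0.119) = 1/0.7092 = 1.410 d.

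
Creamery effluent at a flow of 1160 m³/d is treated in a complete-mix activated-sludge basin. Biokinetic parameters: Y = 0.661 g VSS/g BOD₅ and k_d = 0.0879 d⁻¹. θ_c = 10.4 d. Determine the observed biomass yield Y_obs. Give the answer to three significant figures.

Y_obs ≈ 0.345 g VSS/g BOD₅

The observed yield is Y_obs = Y/(1 + k_d·θ_c) = 0.661 / (1 + 0.0879 × 10.4) = 0.661 / 1.914 = 0.3453 g VSS per g BOD₅ removed.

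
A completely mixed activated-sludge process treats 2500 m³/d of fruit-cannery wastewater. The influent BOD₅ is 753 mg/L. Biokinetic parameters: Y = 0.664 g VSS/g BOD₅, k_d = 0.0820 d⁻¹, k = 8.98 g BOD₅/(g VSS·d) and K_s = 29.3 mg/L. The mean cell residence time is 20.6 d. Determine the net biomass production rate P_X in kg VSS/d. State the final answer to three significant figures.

P_X ≈ 464 kg VSS/d

From the Monod/SRT balance for a CMAS, S = K_s·(1+k_d θ_c)/[θ_c·(Y k − k_d) − 1] = 29.3 × (1 + 0.0820 × 20.6) / [20.6 × (0.664 × 8.98 − 0.0820) − 1] = 78.79 / 120.1 = 0.6558 mg/L.
Correct the yield for decay: Y_obs = Y/(1 + k_d θ_c) = 0.664 / (1 + 0.0820 × 20.6) = 0.664 / 2.689 = 0.2469.
Substrate removed = Q·(S₀ − S) = 2500 m³/d × (753 − 0.656) g/m³ = 1.88×10^6 g/d = 1881 kg/d.
Net biomass production P_X = Y_obs × Q·(S₀ − S) = 0.2469 × 1881 = 464.4 kg VSS/d.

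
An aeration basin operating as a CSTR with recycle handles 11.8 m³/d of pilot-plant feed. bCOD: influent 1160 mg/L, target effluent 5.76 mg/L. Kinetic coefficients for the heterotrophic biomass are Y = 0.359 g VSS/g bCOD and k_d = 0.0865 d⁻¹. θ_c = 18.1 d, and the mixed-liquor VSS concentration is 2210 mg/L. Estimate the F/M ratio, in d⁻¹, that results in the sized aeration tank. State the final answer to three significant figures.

F/M ≈ 0.397 d⁻¹

Steady-state biomass mass balance: V·X·(1 + k_d·θ_c) = Y·Q·(S₀ − S)·θ_c, so V = 0.359 × 11.8 × (1160 − 5.76) × 18.1 / [2210 × (1 + 0.0865 × 18.1)] = 8.85×10^4 / 5670 = 15.61 m³.
Food-to-microorganism ratio F/M = Q S₀ / (V X) = 11.8 × 1160 / (15.61 × 2210) = 0.3968 d⁻¹.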